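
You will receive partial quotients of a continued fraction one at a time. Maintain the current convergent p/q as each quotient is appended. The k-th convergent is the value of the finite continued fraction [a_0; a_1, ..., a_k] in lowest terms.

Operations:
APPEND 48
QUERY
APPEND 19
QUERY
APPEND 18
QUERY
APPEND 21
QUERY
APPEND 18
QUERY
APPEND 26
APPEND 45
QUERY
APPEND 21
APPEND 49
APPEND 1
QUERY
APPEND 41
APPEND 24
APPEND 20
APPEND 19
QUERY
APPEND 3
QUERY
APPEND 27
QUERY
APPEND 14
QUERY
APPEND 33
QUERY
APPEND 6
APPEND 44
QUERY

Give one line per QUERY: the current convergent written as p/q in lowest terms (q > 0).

APPEND 48: p_0 = 48·1 + 0 = 48, q_0 = 48·0 + 1 = 1 → 48/1
APPEND 19: p_1 = 19·48 + 1 = 913, q_1 = 19·1 + 0 = 19 → 913/19
APPEND 18: p_2 = 18·913 + 48 = 16482, q_2 = 18·19 + 1 = 343 → 16482/343
APPEND 21: p_3 = 21·16482 + 913 = 347035, q_3 = 21·343 + 19 = 7222 → 347035/7222
APPEND 18: p_4 = 18·347035 + 16482 = 6263112, q_4 = 18·7222 + 343 = 130339 → 6263112/130339
APPEND 26: p_5 = 26·6263112 + 347035 = 163187947, q_5 = 26·130339 + 7222 = 3396036 → 163187947/3396036
APPEND 45: p_6 = 45·163187947 + 6263112 = 7349720727, q_6 = 45·3396036 + 130339 = 152951959 → 7349720727/152951959
APPEND 21: p_7 = 21·7349720727 + 163187947 = 154507323214, q_7 = 21·152951959 + 3396036 = 3215387175 → 154507323214/3215387175
APPEND 49: p_8 = 49·154507323214 + 7349720727 = 7578208558213, q_8 = 49·3215387175 + 152951959 = 157706923534 → 7578208558213/157706923534
APPEND 1: p_9 = 1·7578208558213 + 154507323214 = 7732715881427, q_9 = 1·157706923534 + 3215387175 = 160922310709 → 7732715881427/160922310709
APPEND 41: p_10 = 41·7732715881427 + 7578208558213 = 324619559696720, q_10 = 41·160922310709 + 157706923534 = 6755521662603 → 324619559696720/6755521662603
APPEND 24: p_11 = 24·324619559696720 + 7732715881427 = 7798602148602707, q_11 = 24·6755521662603 + 160922310709 = 162293442213181 → 7798602148602707/162293442213181
APPEND 20: p_12 = 20·7798602148602707 + 324619559696720 = 156296662531750860, q_12 = 20·162293442213181 + 6755521662603 = 3252624365926223 → 156296662531750860/3252624365926223
APPEND 19: p_13 = 19·156296662531750860 + 7798602148602707 = 2977435190251869047, q_13 = 19·3252624365926223 + 162293442213181 = 61962156394811418 → 2977435190251869047/61962156394811418
APPEND 3: p_14 = 3·2977435190251869047 + 156296662531750860 = 9088602233287358001, q_14 = 3·61962156394811418 + 3252624365926223 = 189139093550360477 → 9088602233287358001/189139093550360477
APPEND 27: p_15 = 27·9088602233287358001 + 2977435190251869047 = 248369695489010535074, q_15 = 27·189139093550360477 + 61962156394811418 = 5168717682254544297 → 248369695489010535074/5168717682254544297
APPEND 14: p_16 = 14·248369695489010535074 + 9088602233287358001 = 3486264339079434849037, q_16 = 14·5168717682254544297 + 189139093550360477 = 72551186645113980635 → 3486264339079434849037/72551186645113980635
APPEND 33: p_17 = 33·3486264339079434849037 + 248369695489010535074 = 115295092885110360553295, q_17 = 33·72551186645113980635 + 5168717682254544297 = 2399357876971015905252 → 115295092885110360553295/2399357876971015905252
APPEND 6: p_18 = 6·115295092885110360553295 + 3486264339079434849037 = 695256821649741598168807, q_18 = 6·2399357876971015905252 + 72551186645113980635 = 14468698448471209412147 → 695256821649741598168807/14468698448471209412147
APPEND 44: p_19 = 44·695256821649741598168807 + 115295092885110360553295 = 30706595245473740679980803, q_19 = 44·14468698448471209412147 + 2399357876971015905252 = 639022089609704230039720 → 30706595245473740679980803/639022089609704230039720

48/1
913/19
16482/343
347035/7222
6263112/130339
7349720727/152951959
7732715881427/160922310709
2977435190251869047/61962156394811418
9088602233287358001/189139093550360477
248369695489010535074/5168717682254544297
3486264339079434849037/72551186645113980635
115295092885110360553295/2399357876971015905252
30706595245473740679980803/639022089609704230039720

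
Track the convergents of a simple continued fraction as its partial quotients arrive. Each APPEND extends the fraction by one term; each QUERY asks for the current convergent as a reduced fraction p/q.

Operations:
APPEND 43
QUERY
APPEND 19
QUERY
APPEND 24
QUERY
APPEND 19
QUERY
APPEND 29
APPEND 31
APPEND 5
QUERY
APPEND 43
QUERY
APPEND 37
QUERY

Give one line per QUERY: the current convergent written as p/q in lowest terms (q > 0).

43/1
818/19
19675/457
374643/8702
1699827447/39482650
73430368846/1705599917
2718623474749/63146679579

APPEND 43: p_0 = 43·1 + 0 = 43, q_0 = 43·0 + 1 = 1 → 43/1
APPEND 19: p_1 = 19·43 + 1 = 818, q_1 = 19·1 + 0 = 19 → 818/19
APPEND 24: p_2 = 24·818 + 43 = 19675, q_2 = 24·19 + 1 = 457 → 19675/457
APPEND 19: p_3 = 19·19675 + 818 = 374643, q_3 = 19·457 + 19 = 8702 → 374643/8702
APPEND 29: p_4 = 29·374643 + 19675 = 10884322, q_4 = 29·8702 + 457 = 252815 → 10884322/252815
APPEND 31: p_5 = 31·10884322 + 374643 = 337788625, q_5 = 31·252815 + 8702 = 7845967 → 337788625/7845967
APPEND 5: p_6 = 5·337788625 + 10884322 = 1699827447, q_6 = 5·7845967 + 252815 = 39482650 → 1699827447/39482650
APPEND 43: p_7 = 43·1699827447 + 337788625 = 73430368846, q_7 = 43·39482650 + 7845967 = 1705599917 → 73430368846/1705599917
APPEND 37: p_8 = 37·73430368846 + 1699827447 = 2718623474749, q_8 = 37·1705599917 + 39482650 = 63146679579 → 2718623474749/63146679579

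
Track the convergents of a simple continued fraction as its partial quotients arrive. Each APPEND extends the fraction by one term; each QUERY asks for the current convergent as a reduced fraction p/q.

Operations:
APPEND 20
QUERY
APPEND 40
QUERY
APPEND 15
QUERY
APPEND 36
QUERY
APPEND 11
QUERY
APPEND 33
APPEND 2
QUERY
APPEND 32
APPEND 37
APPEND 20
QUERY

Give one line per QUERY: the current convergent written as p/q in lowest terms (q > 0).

20/1
801/40
12035/601
434061/21676
4786706/239037
321577424/16058831
7749046387387/386969410969

APPEND 20: p_0 = 20·1 + 0 = 20, q_0 = 20·0 + 1 = 1 → 20/1
APPEND 40: p_1 = 40·20 + 1 = 801, q_1 = 40·1 + 0 = 40 → 801/40
APPEND 15: p_2 = 15·801 + 20 = 12035, q_2 = 15·40 + 1 = 601 → 12035/601
APPEND 36: p_3 = 36·12035 + 801 = 434061, q_3 = 36·601 + 40 = 21676 → 434061/21676
APPEND 11: p_4 = 11·434061 + 12035 = 4786706, q_4 = 11·21676 + 601 = 239037 → 4786706/239037
APPEND 33: p_5 = 33·4786706 + 434061 = 158395359, q_5 = 33·239037 + 21676 = 7909897 → 158395359/7909897
APPEND 2: p_6 = 2·158395359 + 4786706 = 321577424, q_6 = 2·7909897 + 239037 = 16058831 → 321577424/16058831
APPEND 32: p_7 = 32·321577424 + 158395359 = 10448872927, q_7 = 32·16058831 + 7909897 = 521792489 → 10448872927/521792489
APPEND 37: p_8 = 37·10448872927 + 321577424 = 386929875723, q_8 = 37·521792489 + 16058831 = 19322380924 → 386929875723/19322380924
APPEND 20: p_9 = 20·386929875723 + 10448872927 = 7749046387387, q_9 = 20·19322380924 + 521792489 = 386969410969 → 7749046387387/386969410969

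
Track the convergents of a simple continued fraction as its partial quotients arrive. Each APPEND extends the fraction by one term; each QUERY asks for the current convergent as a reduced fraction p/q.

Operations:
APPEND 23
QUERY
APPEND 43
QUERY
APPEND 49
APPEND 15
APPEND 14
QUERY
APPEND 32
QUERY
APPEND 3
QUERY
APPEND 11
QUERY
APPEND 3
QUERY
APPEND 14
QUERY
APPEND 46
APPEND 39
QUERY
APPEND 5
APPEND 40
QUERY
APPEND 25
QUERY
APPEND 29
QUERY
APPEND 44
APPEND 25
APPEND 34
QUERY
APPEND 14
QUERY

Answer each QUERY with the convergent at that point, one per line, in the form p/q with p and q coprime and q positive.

23/1
990/43
10254323/445390
328867321/14284143
996856286/43297819
11294286467/490560152
34879715687/1514978275
499610306085/21700256002
898160808334368/39011043676315
181451000627031848/7881208849113995
4540788836671263637/197226276172985817
131864327264093677321/5727443217865702688
4945875468503710083991525/214820956480194016271131
69387552703090625096202696/3013804236362490691100747

APPEND 23: p_0 = 23·1 + 0 = 23, q_0 = 23·0 + 1 = 1 → 23/1
APPEND 43: p_1 = 43·23 + 1 = 990, q_1 = 43·1 + 0 = 43 → 990/43
APPEND 49: p_2 = 49·990 + 23 = 48533, q_2 = 49·43 + 1 = 2108 → 48533/2108
APPEND 15: p_3 = 15·48533 + 990 = 728985, q_3 = 15·2108 + 43 = 31663 → 728985/31663
APPEND 14: p_4 = 14·728985 + 48533 = 10254323, q_4 = 14·31663 + 2108 = 445390 → 10254323/445390
APPEND 32: p_5 = 32·10254323 + 728985 = 328867321, q_5 = 32·445390 + 31663 = 14284143 → 328867321/14284143
APPEND 3: p_6 = 3·328867321 + 10254323 = 996856286, q_6 = 3·14284143 + 445390 = 43297819 → 996856286/43297819
APPEND 11: p_7 = 11·996856286 + 328867321 = 11294286467, q_7 = 11·43297819 + 14284143 = 490560152 → 11294286467/490560152
APPEND 3: p_8 = 3·11294286467 + 996856286 = 34879715687, q_8 = 3·490560152 + 43297819 = 1514978275 → 34879715687/1514978275
APPEND 14: p_9 = 14·34879715687 + 11294286467 = 499610306085, q_9 = 14·1514978275 + 490560152 = 21700256002 → 499610306085/21700256002
APPEND 46: p_10 = 46·499610306085 + 34879715687 = 23016953795597, q_10 = 46·21700256002 + 1514978275 = 999726754367 → 23016953795597/999726754367
APPEND 39: p_11 = 39·23016953795597 + 499610306085 = 898160808334368, q_11 = 39·999726754367 + 21700256002 = 39011043676315 → 898160808334368/39011043676315
APPEND 5: p_12 = 5·898160808334368 + 23016953795597 = 4513820995467437, q_12 = 5·39011043676315 + 999726754367 = 196054945135942 → 4513820995467437/196054945135942
APPEND 40: p_13 = 40·4513820995467437 + 898160808334368 = 181451000627031848, q_13 = 40·196054945135942 + 39011043676315 = 7881208849113995 → 181451000627031848/7881208849113995
APPEND 25: p_14 = 25·181451000627031848 + 4513820995467437 = 4540788836671263637, q_14 = 25·7881208849113995 + 196054945135942 = 197226276172985817 → 4540788836671263637/197226276172985817
APPEND 29: p_15 = 29·4540788836671263637 + 181451000627031848 = 131864327264093677321, q_15 = 29·197226276172985817 + 7881208849113995 = 5727443217865702688 → 131864327264093677321/5727443217865702688
APPEND 44: p_16 = 44·131864327264093677321 + 4540788836671263637 = 5806571188456793065761, q_16 = 44·5727443217865702688 + 197226276172985817 = 252204727862263904089 → 5806571188456793065761/252204727862263904089
APPEND 25: p_17 = 25·5806571188456793065761 + 131864327264093677321 = 145296144038683920321346, q_17 = 25·252204727862263904089 + 5727443217865702688 = 6310845639774463304913 → 145296144038683920321346/6310845639774463304913
APPEND 34: p_18 = 34·145296144038683920321346 + 5806571188456793065761 = 4945875468503710083991525, q_18 = 34·6310845639774463304913 + 252204727862263904089 = 214820956480194016271131 → 4945875468503710083991525/214820956480194016271131
APPEND 14: p_19 = 14·4945875468503710083991525 + 145296144038683920321346 = 69387552703090625096202696, q_19 = 14·214820956480194016271131 + 6310845639774463304913 = 3013804236362490691100747 → 69387552703090625096202696/3013804236362490691100747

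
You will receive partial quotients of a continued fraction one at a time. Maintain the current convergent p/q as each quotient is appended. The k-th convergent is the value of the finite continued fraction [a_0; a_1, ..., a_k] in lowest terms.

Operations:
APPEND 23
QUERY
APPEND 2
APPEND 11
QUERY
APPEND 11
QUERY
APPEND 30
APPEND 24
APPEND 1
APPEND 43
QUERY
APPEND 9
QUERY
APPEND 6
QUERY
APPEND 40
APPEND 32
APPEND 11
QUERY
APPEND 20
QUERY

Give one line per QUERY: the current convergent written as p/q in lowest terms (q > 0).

APPEND 23: p_0 = 23·1 + 0 = 23, q_0 = 23·0 + 1 = 1 → 23/1
APPEND 2: p_1 = 2·23 + 1 = 47, q_1 = 2·1 + 0 = 2 → 47/2
APPEND 11: p_2 = 11·47 + 23 = 540, q_2 = 11·2 + 1 = 23 → 540/23
APPEND 11: p_3 = 11·540 + 47 = 5987, q_3 = 11·23 + 2 = 255 → 5987/255
APPEND 30: p_4 = 30·5987 + 540 = 180150, q_4 = 30·255 + 23 = 7673 → 180150/7673
APPEND 24: p_5 = 24·180150 + 5987 = 4329587, q_5 = 24·7673 + 255 = 184407 → 4329587/184407
APPEND 1: p_6 = 1·4329587 + 180150 = 4509737, q_6 = 1·184407 + 7673 = 192080 → 4509737/192080
APPEND 43: p_7 = 43·4509737 + 4329587 = 198248278, q_7 = 43·192080 + 184407 = 8443847 → 198248278/8443847
APPEND 9: p_8 = 9·198248278 + 4509737 = 1788744239, q_8 = 9·8443847 + 192080 = 76186703 → 1788744239/76186703
APPEND 6: p_9 = 6·1788744239 + 198248278 = 10930713712, q_9 = 6·76186703 + 8443847 = 465564065 → 10930713712/465564065
APPEND 40: p_10 = 40·10930713712 + 1788744239 = 439017292719, q_10 = 40·465564065 + 76186703 = 18698749303 → 439017292719/18698749303
APPEND 32: p_11 = 32·439017292719 + 10930713712 = 14059484080720, q_11 = 32·18698749303 + 465564065 = 598825541761 → 14059484080720/598825541761
APPEND 11: p_12 = 11·14059484080720 + 439017292719 = 155093342180639, q_12 = 11·598825541761 + 18698749303 = 6605779708674 → 155093342180639/6605779708674
APPEND 20: p_13 = 20·155093342180639 + 14059484080720 = 3115926327693500, q_13 = 20·6605779708674 + 598825541761 = 132714419715241 → 3115926327693500/132714419715241

23/1
540/23
5987/255
198248278/8443847
1788744239/76186703
10930713712/465564065
155093342180639/6605779708674
3115926327693500/132714419715241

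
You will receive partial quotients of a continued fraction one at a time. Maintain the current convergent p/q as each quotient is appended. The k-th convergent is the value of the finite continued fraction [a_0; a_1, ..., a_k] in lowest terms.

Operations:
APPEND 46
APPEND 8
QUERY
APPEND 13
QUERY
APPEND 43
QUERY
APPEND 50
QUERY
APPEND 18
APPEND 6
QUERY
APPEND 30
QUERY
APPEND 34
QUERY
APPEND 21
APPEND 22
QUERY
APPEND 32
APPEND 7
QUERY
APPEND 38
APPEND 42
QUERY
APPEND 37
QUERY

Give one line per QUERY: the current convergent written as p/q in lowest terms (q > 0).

369/8
4843/105
208618/4523
10435743/226255
1138747695/24688933
34350482842/744745103
1169055164323/25346022435
542028251704073/11751592779671
122128448195951800/2647839453939641
195768650288600510962/4244416135108566497
7248098311198228537955/157144391482246832457

APPEND 46: p_0 = 46·1 + 0 = 46, q_0 = 46·0 + 1 = 1 → 46/1
APPEND 8: p_1 = 8·46 + 1 = 369, q_1 = 8·1 + 0 = 8 → 369/8
APPEND 13: p_2 = 13·369 + 46 = 4843, q_2 = 13·8 + 1 = 105 → 4843/105
APPEND 43: p_3 = 43·4843 + 369 = 208618, q_3 = 43·105 + 8 = 4523 → 208618/4523
APPEND 50: p_4 = 50·208618 + 4843 = 10435743, q_4 = 50·4523 + 105 = 226255 → 10435743/226255
APPEND 18: p_5 = 18·10435743 + 208618 = 188051992, q_5 = 18·226255 + 4523 = 4077113 → 188051992/4077113
APPEND 6: p_6 = 6·188051992 + 10435743 = 1138747695, q_6 = 6·4077113 + 226255 = 24688933 → 1138747695/24688933
APPEND 30: p_7 = 30·1138747695 + 188051992 = 34350482842, q_7 = 30·24688933 + 4077113 = 744745103 → 34350482842/744745103
APPEND 34: p_8 = 34·34350482842 + 1138747695 = 1169055164323, q_8 = 34·744745103 + 24688933 = 25346022435 → 1169055164323/25346022435
APPEND 21: p_9 = 21·1169055164323 + 34350482842 = 24584508933625, q_9 = 21·25346022435 + 744745103 = 533011216238 → 24584508933625/533011216238
APPEND 22: p_10 = 22·24584508933625 + 1169055164323 = 542028251704073, q_10 = 22·533011216238 + 25346022435 = 11751592779671 → 542028251704073/11751592779671
APPEND 32: p_11 = 32·542028251704073 + 24584508933625 = 17369488563463961, q_11 = 32·11751592779671 + 533011216238 = 376583980165710 → 17369488563463961/376583980165710
APPEND 7: p_12 = 7·17369488563463961 + 542028251704073 = 122128448195951800, q_12 = 7·376583980165710 + 11751592779671 = 2647839453939641 → 122128448195951800/2647839453939641
APPEND 38: p_13 = 38·122128448195951800 + 17369488563463961 = 4658250520009632361, q_13 = 38·2647839453939641 + 376583980165710 = 100994483229872068 → 4658250520009632361/100994483229872068
APPEND 42: p_14 = 42·4658250520009632361 + 122128448195951800 = 195768650288600510962, q_14 = 42·100994483229872068 + 2647839453939641 = 4244416135108566497 → 195768650288600510962/4244416135108566497
APPEND 37: p_15 = 37·195768650288600510962 + 4658250520009632361 = 7248098311198228537955, q_15 = 37·4244416135108566497 + 100994483229872068 = 157144391482246832457 → 7248098311198228537955/157144391482246832457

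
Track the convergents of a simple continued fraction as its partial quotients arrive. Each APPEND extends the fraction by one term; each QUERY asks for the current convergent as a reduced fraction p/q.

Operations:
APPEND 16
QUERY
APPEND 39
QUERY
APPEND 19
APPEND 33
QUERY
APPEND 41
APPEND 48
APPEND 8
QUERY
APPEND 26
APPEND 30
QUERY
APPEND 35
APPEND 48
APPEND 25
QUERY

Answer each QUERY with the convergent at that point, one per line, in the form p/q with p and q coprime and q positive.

16/1
625/39
393028/24525
6211669239/387608995
4874546962659/304172385325
205218340939017454/12805652043981911

APPEND 16: p_0 = 16·1 + 0 = 16, q_0 = 16·0 + 1 = 1 → 16/1
APPEND 39: p_1 = 39·16 + 1 = 625, q_1 = 39·1 + 0 = 39 → 625/39
APPEND 19: p_2 = 19·625 + 16 = 11891, q_2 = 19·39 + 1 = 742 → 11891/742
APPEND 33: p_3 = 33·11891 + 625 = 393028, q_3 = 33·742 + 39 = 24525 → 393028/24525
APPEND 41: p_4 = 41·393028 + 11891 = 16126039, q_4 = 41·24525 + 742 = 1006267 → 16126039/1006267
APPEND 48: p_5 = 48·16126039 + 393028 = 774442900, q_5 = 48·1006267 + 24525 = 48325341 → 774442900/48325341
APPEND 8: p_6 = 8·774442900 + 16126039 = 6211669239, q_6 = 8·48325341 + 1006267 = 387608995 → 6211669239/387608995
APPEND 26: p_7 = 26·6211669239 + 774442900 = 162277843114, q_7 = 26·387608995 + 48325341 = 10126159211 → 162277843114/10126159211
APPEND 30: p_8 = 30·162277843114 + 6211669239 = 4874546962659, q_8 = 30·10126159211 + 387608995 = 304172385325 → 4874546962659/304172385325
APPEND 35: p_9 = 35·4874546962659 + 162277843114 = 170771421536179, q_9 = 35·304172385325 + 10126159211 = 10656159645586 → 170771421536179/10656159645586
APPEND 48: p_10 = 48·170771421536179 + 4874546962659 = 8201902780699251, q_10 = 48·10656159645586 + 304172385325 = 511799835373453 → 8201902780699251/511799835373453
APPEND 25: p_11 = 25·8201902780699251 + 170771421536179 = 205218340939017454, q_11 = 25·511799835373453 + 10656159645586 = 12805652043981911 → 205218340939017454/12805652043981911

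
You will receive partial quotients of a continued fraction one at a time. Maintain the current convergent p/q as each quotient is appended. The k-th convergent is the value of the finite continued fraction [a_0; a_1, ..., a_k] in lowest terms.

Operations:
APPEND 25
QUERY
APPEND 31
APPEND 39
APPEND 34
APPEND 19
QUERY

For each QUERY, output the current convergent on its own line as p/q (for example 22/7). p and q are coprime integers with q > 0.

25/1
19611727/783459

APPEND 25: p_0 = 25·1 + 0 = 25, q_0 = 25·0 + 1 = 1 → 25/1
APPEND 31: p_1 = 31·25 + 1 = 776, q_1 = 31·1 + 0 = 31 → 776/31
APPEND 39: p_2 = 39·776 + 25 = 30289, q_2 = 39·31 + 1 = 1210 → 30289/1210
APPEND 34: p_3 = 34·30289 + 776 = 1030602, q_3 = 34·1210 + 31 = 41171 → 1030602/41171
APPEND 19: p_4 = 19·1030602 + 30289 = 19611727, q_4 = 19·41171 + 1210 = 783459 → 19611727/783459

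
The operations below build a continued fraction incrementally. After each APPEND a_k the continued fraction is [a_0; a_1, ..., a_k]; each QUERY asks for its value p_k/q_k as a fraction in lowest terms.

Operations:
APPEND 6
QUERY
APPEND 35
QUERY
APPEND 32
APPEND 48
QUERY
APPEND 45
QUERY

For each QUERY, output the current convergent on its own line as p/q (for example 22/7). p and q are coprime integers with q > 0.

APPEND 6: p_0 = 6·1 + 0 = 6, q_0 = 6·0 + 1 = 1 → 6/1
APPEND 35: p_1 = 35·6 + 1 = 211, q_1 = 35·1 + 0 = 35 → 211/35
APPEND 32: p_2 = 32·211 + 6 = 6758, q_2 = 32·35 + 1 = 1121 → 6758/1121
APPEND 48: p_3 = 48·6758 + 211 = 324595, q_3 = 48·1121 + 35 = 53843 → 324595/53843
APPEND 45: p_4 = 45·324595 + 6758 = 14613533, q_4 = 45·53843 + 1121 = 2424056 → 14613533/2424056

6/1
211/35
324595/53843
14613533/2424056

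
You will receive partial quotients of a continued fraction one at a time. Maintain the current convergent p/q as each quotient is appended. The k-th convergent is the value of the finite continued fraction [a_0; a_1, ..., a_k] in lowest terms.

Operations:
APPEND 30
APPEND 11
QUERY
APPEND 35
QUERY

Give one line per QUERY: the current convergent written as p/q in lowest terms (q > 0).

APPEND 30: p_0 = 30·1 + 0 = 30, q_0 = 30·0 + 1 = 1 → 30/1
APPEND 11: p_1 = 11·30 + 1 = 331, q_1 = 11·1 + 0 = 11 → 331/11
APPEND 35: p_2 = 35·331 + 30 = 11615, q_2 = 35·11 + 1 = 386 → 11615/386

331/11
11615/386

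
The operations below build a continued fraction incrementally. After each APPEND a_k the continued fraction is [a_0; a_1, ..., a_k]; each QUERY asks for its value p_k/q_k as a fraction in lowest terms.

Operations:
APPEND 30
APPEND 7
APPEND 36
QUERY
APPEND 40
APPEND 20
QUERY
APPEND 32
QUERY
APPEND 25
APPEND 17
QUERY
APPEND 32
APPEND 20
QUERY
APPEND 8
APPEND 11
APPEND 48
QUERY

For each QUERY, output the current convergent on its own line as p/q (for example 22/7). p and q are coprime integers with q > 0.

APPEND 30: p_0 = 30·1 + 0 = 30, q_0 = 30·0 + 1 = 1 → 30/1
APPEND 7: p_1 = 7·30 + 1 = 211, q_1 = 7·1 + 0 = 7 → 211/7
APPEND 36: p_2 = 36·211 + 30 = 7626, q_2 = 36·7 + 1 = 253 → 7626/253
APPEND 40: p_3 = 40·7626 + 211 = 305251, q_3 = 40·253 + 7 = 10127 → 305251/10127
APPEND 20: p_4 = 20·305251 + 7626 = 6112646, q_4 = 20·10127 + 253 = 202793 → 6112646/202793
APPEND 32: p_5 = 32·6112646 + 305251 = 195909923, q_5 = 32·202793 + 10127 = 6499503 → 195909923/6499503
APPEND 25: p_6 = 25·195909923 + 6112646 = 4903860721, q_6 = 25·6499503 + 202793 = 162690368 → 4903860721/162690368
APPEND 17: p_7 = 17·4903860721 + 195909923 = 83561542180, q_7 = 17·162690368 + 6499503 = 2772235759 → 83561542180/2772235759
APPEND 32: p_8 = 32·83561542180 + 4903860721 = 2678873210481, q_8 = 32·2772235759 + 162690368 = 88874234656 → 2678873210481/88874234656
APPEND 20: p_9 = 20·2678873210481 + 83561542180 = 53661025751800, q_9 = 20·88874234656 + 2772235759 = 1780256928879 → 53661025751800/1780256928879
APPEND 8: p_10 = 8·53661025751800 + 2678873210481 = 431967079224881, q_10 = 8·1780256928879 + 88874234656 = 14330929665688 → 431967079224881/14330929665688
APPEND 11: p_11 = 11·431967079224881 + 53661025751800 = 4805298897225491, q_11 = 11·14330929665688 + 1780256928879 = 159420483251447 → 4805298897225491/159420483251447
APPEND 48: p_12 = 48·4805298897225491 + 431967079224881 = 231086314146048449, q_12 = 48·159420483251447 + 14330929665688 = 7666514125735144 → 231086314146048449/7666514125735144

7626/253
6112646/202793
195909923/6499503
83561542180/2772235759
53661025751800/1780256928879
231086314146048449/7666514125735144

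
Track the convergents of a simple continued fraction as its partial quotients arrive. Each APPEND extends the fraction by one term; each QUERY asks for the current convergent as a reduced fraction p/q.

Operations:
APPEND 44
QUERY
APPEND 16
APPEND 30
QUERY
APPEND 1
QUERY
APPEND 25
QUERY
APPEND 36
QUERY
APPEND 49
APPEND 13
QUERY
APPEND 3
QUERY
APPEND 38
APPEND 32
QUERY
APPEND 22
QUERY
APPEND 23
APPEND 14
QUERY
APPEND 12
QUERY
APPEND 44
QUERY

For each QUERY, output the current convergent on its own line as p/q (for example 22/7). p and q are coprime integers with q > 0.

44/1
21194/481
21899/497
568669/12906
20493983/465113
13082553851/296909872
40252435389/913533059
49405855591645/1121270848707
1088471498114823/24702969837668
352267975869370859/7994757049448662
4252299960744682882/96506374170499015
187453466248635417667/4254275220551405322

APPEND 44: p_0 = 44·1 + 0 = 44, q_0 = 44·0 + 1 = 1 → 44/1
APPEND 16: p_1 = 16·44 + 1 = 705, q_1 = 16·1 + 0 = 16 → 705/16
APPEND 30: p_2 = 30·705 + 44 = 21194, q_2 = 30·16 + 1 = 481 → 21194/481
APPEND 1: p_3 = 1·21194 + 705 = 21899, q_3 = 1·481 + 16 = 497 → 21899/497
APPEND 25: p_4 = 25·21899 + 21194 = 568669, q_4 = 25·497 + 481 = 12906 → 568669/12906
APPEND 36: p_5 = 36·568669 + 21899 = 20493983, q_5 = 36·12906 + 497 = 465113 → 20493983/465113
APPEND 49: p_6 = 49·20493983 + 568669 = 1004773836, q_6 = 49·465113 + 12906 = 22803443 → 1004773836/22803443
APPEND 13: p_7 = 13·1004773836 + 20493983 = 13082553851, q_7 = 13·22803443 + 465113 = 296909872 → 13082553851/296909872
APPEND 3: p_8 = 3·13082553851 + 1004773836 = 40252435389, q_8 = 3·296909872 + 22803443 = 913533059 → 40252435389/913533059
APPEND 38: p_9 = 38·40252435389 + 13082553851 = 1542675098633, q_9 = 38·913533059 + 296909872 = 35011166114 → 1542675098633/35011166114
APPEND 32: p_10 = 32·1542675098633 + 40252435389 = 49405855591645, q_10 = 32·35011166114 + 913533059 = 1121270848707 → 49405855591645/1121270848707
APPEND 22: p_11 = 22·49405855591645 + 1542675098633 = 1088471498114823, q_11 = 22·1121270848707 + 35011166114 = 24702969837668 → 1088471498114823/24702969837668
APPEND 23: p_12 = 23·1088471498114823 + 49405855591645 = 25084250312232574, q_12 = 23·24702969837668 + 1121270848707 = 569289577115071 → 25084250312232574/569289577115071
APPEND 14: p_13 = 14·25084250312232574 + 1088471498114823 = 352267975869370859, q_13 = 14·569289577115071 + 24702969837668 = 7994757049448662 → 352267975869370859/7994757049448662
APPEND 12: p_14 = 12·352267975869370859 + 25084250312232574 = 4252299960744682882, q_14 = 12·7994757049448662 + 569289577115071 = 96506374170499015 → 4252299960744682882/96506374170499015
APPEND 44: p_15 = 44·4252299960744682882 + 352267975869370859 = 187453466248635417667, q_15 = 44·96506374170499015 + 7994757049448662 = 4254275220551405322 → 187453466248635417667/4254275220551405322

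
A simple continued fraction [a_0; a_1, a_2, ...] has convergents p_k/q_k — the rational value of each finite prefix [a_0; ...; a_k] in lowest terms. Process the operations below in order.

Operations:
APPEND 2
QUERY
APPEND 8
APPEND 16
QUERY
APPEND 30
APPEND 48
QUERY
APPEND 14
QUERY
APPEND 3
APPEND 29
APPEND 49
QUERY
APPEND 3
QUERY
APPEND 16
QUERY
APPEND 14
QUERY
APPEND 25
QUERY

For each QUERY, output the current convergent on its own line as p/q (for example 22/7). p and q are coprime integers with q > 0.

2/1
274/129
395650/186273
5547337/2611700
24499373455/11534365706
73997759871/34838328635
1208463531391/568947623866
16992487199345/8000105062759
426020643515016/200571574192841

APPEND 2: p_0 = 2·1 + 0 = 2, q_0 = 2·0 + 1 = 1 → 2/1
APPEND 8: p_1 = 8·2 + 1 = 17, q_1 = 8·1 + 0 = 8 → 17/8
APPEND 16: p_2 = 16·17 + 2 = 274, q_2 = 16·8 + 1 = 129 → 274/129
APPEND 30: p_3 = 30·274 + 17 = 8237, q_3 = 30·129 + 8 = 3878 → 8237/3878
APPEND 48: p_4 = 48·8237 + 274 = 395650, q_4 = 48·3878 + 129 = 186273 → 395650/186273
APPEND 14: p_5 = 14·395650 + 8237 = 5547337, q_5 = 14·186273 + 3878 = 2611700 → 5547337/2611700
APPEND 3: p_6 = 3·5547337 + 395650 = 17037661, q_6 = 3·2611700 + 186273 = 8021373 → 17037661/8021373
APPEND 29: p_7 = 29·17037661 + 5547337 = 499639506, q_7 = 29·8021373 + 2611700 = 235231517 → 499639506/235231517
APPEND 49: p_8 = 49·499639506 + 17037661 = 24499373455, q_8 = 49·235231517 + 8021373 = 11534365706 → 24499373455/11534365706
APPEND 3: p_9 = 3·24499373455 + 499639506 = 73997759871, q_9 = 3·11534365706 + 235231517 = 34838328635 → 73997759871/34838328635
APPEND 16: p_10 = 16·73997759871 + 24499373455 = 1208463531391, q_10 = 16·34838328635 + 11534365706 = 568947623866 → 1208463531391/568947623866
APPEND 14: p_11 = 14·1208463531391 + 73997759871 = 16992487199345, q_11 = 14·568947623866 + 34838328635 = 8000105062759 → 16992487199345/8000105062759
APPEND 25: p_12 = 25·16992487199345 + 1208463531391 = 426020643515016, q_12 = 25·8000105062759 + 568947623866 = 200571574192841 → 426020643515016/200571574192841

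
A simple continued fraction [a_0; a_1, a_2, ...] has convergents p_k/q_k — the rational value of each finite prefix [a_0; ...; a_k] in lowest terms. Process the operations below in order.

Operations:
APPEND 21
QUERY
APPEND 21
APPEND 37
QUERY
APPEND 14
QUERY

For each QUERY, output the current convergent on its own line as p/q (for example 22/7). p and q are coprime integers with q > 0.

21/1
16375/778
229692/10913

APPEND 21: p_0 = 21·1 + 0 = 21, q_0 = 21·0 + 1 = 1 → 21/1
APPEND 21: p_1 = 21·21 + 1 = 442, q_1 = 21·1 + 0 = 21 → 442/21
APPEND 37: p_2 = 37·442 + 21 = 16375, q_2 = 37·21 + 1 = 778 → 16375/778
APPEND 14: p_3 = 14·16375 + 442 = 229692, q_3 = 14·778 + 21 = 10913 → 229692/10913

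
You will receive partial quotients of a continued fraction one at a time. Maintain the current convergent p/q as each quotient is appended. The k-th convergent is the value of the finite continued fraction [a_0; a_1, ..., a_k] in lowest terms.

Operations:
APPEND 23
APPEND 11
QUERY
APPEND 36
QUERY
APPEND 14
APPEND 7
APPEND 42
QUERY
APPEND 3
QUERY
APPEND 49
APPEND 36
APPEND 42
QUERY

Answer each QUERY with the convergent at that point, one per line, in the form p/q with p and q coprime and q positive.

254/11
9167/397
38319654/1659529
115868273/5017967
8652970259369/374738641470

APPEND 23: p_0 = 23·1 + 0 = 23, q_0 = 23·0 + 1 = 1 → 23/1
APPEND 11: p_1 = 11·23 + 1 = 254, q_1 = 11·1 + 0 = 11 → 254/11
APPEND 36: p_2 = 36·254 + 23 = 9167, q_2 = 36·11 + 1 = 397 → 9167/397
APPEND 14: p_3 = 14·9167 + 254 = 128592, q_3 = 14·397 + 11 = 5569 → 128592/5569
APPEND 7: p_4 = 7·128592 + 9167 = 909311, q_4 = 7·5569 + 397 = 39380 → 909311/39380
APPEND 42: p_5 = 42·909311 + 128592 = 38319654, q_5 = 42·39380 + 5569 = 1659529 → 38319654/1659529
APPEND 3: p_6 = 3·38319654 + 909311 = 115868273, q_6 = 3·1659529 + 39380 = 5017967 → 115868273/5017967
APPEND 49: p_7 = 49·115868273 + 38319654 = 5715865031, q_7 = 49·5017967 + 1659529 = 247539912 → 5715865031/247539912
APPEND 36: p_8 = 36·5715865031 + 115868273 = 205887009389, q_8 = 36·247539912 + 5017967 = 8916454799 → 205887009389/8916454799
APPEND 42: p_9 = 42·205887009389 + 5715865031 = 8652970259369, q_9 = 42·8916454799 + 247539912 = 374738641470 → 8652970259369/374738641470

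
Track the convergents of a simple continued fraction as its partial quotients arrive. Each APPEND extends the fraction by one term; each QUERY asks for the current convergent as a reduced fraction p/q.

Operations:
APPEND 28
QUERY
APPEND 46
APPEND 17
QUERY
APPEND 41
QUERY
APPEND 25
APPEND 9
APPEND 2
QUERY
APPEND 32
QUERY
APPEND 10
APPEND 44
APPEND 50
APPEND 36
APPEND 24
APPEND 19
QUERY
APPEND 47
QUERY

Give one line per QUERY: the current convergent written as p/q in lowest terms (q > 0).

APPEND 28: p_0 = 28·1 + 0 = 28, q_0 = 28·0 + 1 = 1 → 28/1
APPEND 46: p_1 = 46·28 + 1 = 1289, q_1 = 46·1 + 0 = 46 → 1289/46
APPEND 17: p_2 = 17·1289 + 28 = 21941, q_2 = 17·46 + 1 = 783 → 21941/783
APPEND 41: p_3 = 41·21941 + 1289 = 900870, q_3 = 41·783 + 46 = 32149 → 900870/32149
APPEND 25: p_4 = 25·900870 + 21941 = 22543691, q_4 = 25·32149 + 783 = 804508 → 22543691/804508
APPEND 9: p_5 = 9·22543691 + 900870 = 203794089, q_5 = 9·804508 + 32149 = 7272721 → 203794089/7272721
APPEND 2: p_6 = 2·203794089 + 22543691 = 430131869, q_6 = 2·7272721 + 804508 = 15349950 → 430131869/15349950
APPEND 32: p_7 = 32·430131869 + 203794089 = 13968013897, q_7 = 32·15349950 + 7272721 = 498471121 → 13968013897/498471121
APPEND 10: p_8 = 10·13968013897 + 430131869 = 140110270839, q_8 = 10·498471121 + 15349950 = 5000061160 → 140110270839/5000061160
APPEND 44: p_9 = 44·140110270839 + 13968013897 = 6178819930813, q_9 = 44·5000061160 + 498471121 = 220501162161 → 6178819930813/220501162161
APPEND 50: p_10 = 50·6178819930813 + 140110270839 = 309081106811489, q_10 = 50·220501162161 + 5000061160 = 11030058169210 → 309081106811489/11030058169210
APPEND 36: p_11 = 36·309081106811489 + 6178819930813 = 11133098665144417, q_11 = 36·11030058169210 + 220501162161 = 397302595253721 → 11133098665144417/397302595253721
APPEND 24: p_12 = 24·11133098665144417 + 309081106811489 = 267503449070277497, q_12 = 24·397302595253721 + 11030058169210 = 9546292344258514 → 267503449070277497/9546292344258514
APPEND 19: p_13 = 19·267503449070277497 + 11133098665144417 = 5093698631000416860, q_13 = 19·9546292344258514 + 397302595253721 = 181776857136165487 → 5093698631000416860/181776857136165487
APPEND 47: p_14 = 47·5093698631000416860 + 267503449070277497 = 239671339106089869917, q_14 = 47·181776857136165487 + 9546292344258514 = 8553058577744036403 → 239671339106089869917/8553058577744036403

28/1
21941/783
900870/32149
430131869/15349950
13968013897/498471121
5093698631000416860/181776857136165487
239671339106089869917/8553058577744036403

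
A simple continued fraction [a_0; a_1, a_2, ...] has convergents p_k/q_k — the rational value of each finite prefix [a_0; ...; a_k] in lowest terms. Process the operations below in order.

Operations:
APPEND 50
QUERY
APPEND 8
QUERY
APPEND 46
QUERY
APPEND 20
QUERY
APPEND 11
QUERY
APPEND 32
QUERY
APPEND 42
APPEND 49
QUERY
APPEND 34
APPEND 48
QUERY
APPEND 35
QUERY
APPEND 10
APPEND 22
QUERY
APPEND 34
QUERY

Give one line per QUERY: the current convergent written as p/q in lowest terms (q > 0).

50/1
401/8
18496/369
370321/7388
4092027/81637
131315185/2619772
270578475238/5398110761
442119577893910/8820400251641
15483390413774739/308897654685370
3431555912157883339/68460430491002872
116828177037083674826/2330752433641202989

APPEND 50: p_0 = 50·1 + 0 = 50, q_0 = 50·0 + 1 = 1 → 50/1
APPEND 8: p_1 = 8·50 + 1 = 401, q_1 = 8·1 + 0 = 8 → 401/8
APPEND 46: p_2 = 46·401 + 50 = 18496, q_2 = 46·8 + 1 = 369 → 18496/369
APPEND 20: p_3 = 20·18496 + 401 = 370321, q_3 = 20·369 + 8 = 7388 → 370321/7388
APPEND 11: p_4 = 11·370321 + 18496 = 4092027, q_4 = 11·7388 + 369 = 81637 → 4092027/81637
APPEND 32: p_5 = 32·4092027 + 370321 = 131315185, q_5 = 32·81637 + 7388 = 2619772 → 131315185/2619772
APPEND 42: p_6 = 42·131315185 + 4092027 = 5519329797, q_6 = 42·2619772 + 81637 = 110112061 → 5519329797/110112061
APPEND 49: p_7 = 49·5519329797 + 131315185 = 270578475238, q_7 = 49·110112061 + 2619772 = 5398110761 → 270578475238/5398110761
APPEND 34: p_8 = 34·270578475238 + 5519329797 = 9205187487889, q_8 = 34·5398110761 + 110112061 = 183645877935 → 9205187487889/183645877935
APPEND 48: p_9 = 48·9205187487889 + 270578475238 = 442119577893910, q_9 = 48·183645877935 + 5398110761 = 8820400251641 → 442119577893910/8820400251641
APPEND 35: p_10 = 35·442119577893910 + 9205187487889 = 15483390413774739, q_10 = 35·8820400251641 + 183645877935 = 308897654685370 → 15483390413774739/308897654685370
APPEND 10: p_11 = 10·15483390413774739 + 442119577893910 = 155276023715641300, q_11 = 10·308897654685370 + 8820400251641 = 3097796947105341 → 155276023715641300/3097796947105341
APPEND 22: p_12 = 22·155276023715641300 + 15483390413774739 = 3431555912157883339, q_12 = 22·3097796947105341 + 308897654685370 = 68460430491002872 → 3431555912157883339/68460430491002872
APPEND 34: p_13 = 34·3431555912157883339 + 155276023715641300 = 116828177037083674826, q_13 = 34·68460430491002872 + 3097796947105341 = 2330752433641202989 → 116828177037083674826/2330752433641202989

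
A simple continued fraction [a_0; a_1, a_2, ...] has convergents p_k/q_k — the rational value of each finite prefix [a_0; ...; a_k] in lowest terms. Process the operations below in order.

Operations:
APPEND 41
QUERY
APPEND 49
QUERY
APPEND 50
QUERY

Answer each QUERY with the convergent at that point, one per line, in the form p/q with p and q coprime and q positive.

APPEND 41: p_0 = 41·1 + 0 = 41, q_0 = 41·0 + 1 = 1 → 41/1
APPEND 49: p_1 = 49·41 + 1 = 2010, q_1 = 49·1 + 0 = 49 → 2010/49
APPEND 50: p_2 = 50·2010 + 41 = 100541, q_2 = 50·49 + 1 = 2451 → 100541/2451

41/1
2010/49
100541/2451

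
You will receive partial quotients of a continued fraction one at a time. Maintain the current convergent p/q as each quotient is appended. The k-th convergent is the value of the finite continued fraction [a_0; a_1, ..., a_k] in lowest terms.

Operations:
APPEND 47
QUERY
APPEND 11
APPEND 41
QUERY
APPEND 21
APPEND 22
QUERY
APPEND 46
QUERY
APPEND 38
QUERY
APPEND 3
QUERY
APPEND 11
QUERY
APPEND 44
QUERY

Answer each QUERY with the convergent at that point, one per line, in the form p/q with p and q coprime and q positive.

47/1
21285/452
9866351/209518
454299649/9647331
17273253013/366808096
52274058688/1110071619
592287898581/12577595905
26112941596252/554524291439

APPEND 47: p_0 = 47·1 + 0 = 47, q_0 = 47·0 + 1 = 1 → 47/1
APPEND 11: p_1 = 11·47 + 1 = 518, q_1 = 11·1 + 0 = 11 → 518/11
APPEND 41: p_2 = 41·518 + 47 = 21285, q_2 = 41·11 + 1 = 452 → 21285/452
APPEND 21: p_3 = 21·21285 + 518 = 447503, q_3 = 21·452 + 11 = 9503 → 447503/9503
APPEND 22: p_4 = 22·447503 + 21285 = 9866351, q_4 = 22·9503 + 452 = 209518 → 9866351/209518
APPEND 46: p_5 = 46·9866351 + 447503 = 454299649, q_5 = 46·209518 + 9503 = 9647331 → 454299649/9647331
APPEND 38: p_6 = 38·454299649 + 9866351 = 17273253013, q_6 = 38·9647331 + 209518 = 366808096 → 17273253013/366808096
APPEND 3: p_7 = 3·17273253013 + 454299649 = 52274058688, q_7 = 3·366808096 + 9647331 = 1110071619 → 52274058688/1110071619
APPEND 11: p_8 = 11·52274058688 + 17273253013 = 592287898581, q_8 = 11·1110071619 + 366808096 = 12577595905 → 592287898581/12577595905
APPEND 44: p_9 = 44·592287898581 + 52274058688 = 26112941596252, q_9 = 44·12577595905 + 1110071619 = 554524291439 → 26112941596252/554524291439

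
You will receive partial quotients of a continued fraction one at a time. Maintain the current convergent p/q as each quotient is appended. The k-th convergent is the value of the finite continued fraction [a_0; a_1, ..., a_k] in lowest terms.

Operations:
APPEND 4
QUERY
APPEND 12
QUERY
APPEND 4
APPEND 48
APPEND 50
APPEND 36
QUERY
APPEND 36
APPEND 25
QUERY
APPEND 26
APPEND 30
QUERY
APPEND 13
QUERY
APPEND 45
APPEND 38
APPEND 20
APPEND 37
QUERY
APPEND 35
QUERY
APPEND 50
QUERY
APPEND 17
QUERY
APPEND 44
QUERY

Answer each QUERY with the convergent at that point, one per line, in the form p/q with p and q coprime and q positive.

4/1
49/12
17385049/4259328
15675995399/3840610753
12261742739039/3004120619803
159810857832295/39153577391074
203228160828351023825/49790794136082045769
7118470879222133830729/1744021678227968422608
356126772121935042560275/87250874705534503176169
6061273596952117857355404/1485008891672314522417481
267052165038015120766198051/65427642108287373489545333

APPEND 4: p_0 = 4·1 + 0 = 4, q_0 = 4·0 + 1 = 1 → 4/1
APPEND 12: p_1 = 12·4 + 1 = 49, q_1 = 12·1 + 0 = 12 → 49/12
APPEND 4: p_2 = 4·49 + 4 = 200, q_2 = 4·12 + 1 = 49 → 200/49
APPEND 48: p_3 = 48·200 + 49 = 9649, q_3 = 48·49 + 12 = 2364 → 9649/2364
APPEND 50: p_4 = 50·9649 + 200 = 482650, q_4 = 50·2364 + 49 = 118249 → 482650/118249
APPEND 36: p_5 = 36·482650 + 9649 = 17385049, q_5 = 36·118249 + 2364 = 4259328 → 17385049/4259328
APPEND 36: p_6 = 36·17385049 + 482650 = 626344414, q_6 = 36·4259328 + 118249 = 153454057 → 626344414/153454057
APPEND 25: p_7 = 25·626344414 + 17385049 = 15675995399, q_7 = 25·153454057 + 4259328 = 3840610753 → 15675995399/3840610753
APPEND 26: p_8 = 26·15675995399 + 626344414 = 408202224788, q_8 = 26·3840610753 + 153454057 = 100009333635 → 408202224788/100009333635
APPEND 30: p_9 = 30·408202224788 + 15675995399 = 12261742739039, q_9 = 30·100009333635 + 3840610753 = 3004120619803 → 12261742739039/3004120619803
APPEND 13: p_10 = 13·12261742739039 + 408202224788 = 159810857832295, q_10 = 13·3004120619803 + 100009333635 = 39153577391074 → 159810857832295/39153577391074
APPEND 45: p_11 = 45·159810857832295 + 12261742739039 = 7203750345192314, q_11 = 45·39153577391074 + 3004120619803 = 1764915103218133 → 7203750345192314/1764915103218133
APPEND 38: p_12 = 38·7203750345192314 + 159810857832295 = 273902323975140227, q_12 = 38·1764915103218133 + 39153577391074 = 67105927499680128 → 273902323975140227/67105927499680128
APPEND 20: p_13 = 20·273902323975140227 + 7203750345192314 = 5485250229847996854, q_13 = 20·67105927499680128 + 1764915103218133 = 1343883465096820693 → 5485250229847996854/1343883465096820693
APPEND 37: p_14 = 37·5485250229847996854 + 273902323975140227 = 203228160828351023825, q_14 = 37·1343883465096820693 + 67105927499680128 = 49790794136082045769 → 203228160828351023825/49790794136082045769
APPEND 35: p_15 = 35·203228160828351023825 + 5485250229847996854 = 7118470879222133830729, q_15 = 35·49790794136082045769 + 1343883465096820693 = 1744021678227968422608 → 7118470879222133830729/1744021678227968422608
APPEND 50: p_16 = 50·7118470879222133830729 + 203228160828351023825 = 356126772121935042560275, q_16 = 50·1744021678227968422608 + 49790794136082045769 = 87250874705534503176169 → 356126772121935042560275/87250874705534503176169
APPEND 17: p_17 = 17·356126772121935042560275 + 7118470879222133830729 = 6061273596952117857355404, q_17 = 17·87250874705534503176169 + 1744021678227968422608 = 1485008891672314522417481 → 6061273596952117857355404/1485008891672314522417481
APPEND 44: p_18 = 44·6061273596952117857355404 + 356126772121935042560275 = 267052165038015120766198051, q_18 = 44·1485008891672314522417481 + 87250874705534503176169 = 65427642108287373489545333 → 267052165038015120766198051/65427642108287373489545333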